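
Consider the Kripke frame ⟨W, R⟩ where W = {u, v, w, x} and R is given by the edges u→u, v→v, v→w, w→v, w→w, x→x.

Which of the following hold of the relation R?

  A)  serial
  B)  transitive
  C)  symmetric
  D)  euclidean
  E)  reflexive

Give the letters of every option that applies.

(A) serial: every world has an R-successor.
(B) transitive: R is closed under composition.
(C) symmetric: every R-edge is matched by its reverse.
(D) euclidean: any two R-successors of the same world are R-related.
(E) reflexive: each world relates to itself.

A, B, C, D, E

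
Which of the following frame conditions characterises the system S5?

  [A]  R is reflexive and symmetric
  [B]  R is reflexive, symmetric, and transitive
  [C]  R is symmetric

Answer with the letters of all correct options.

B

(A) this class determines B (= KTB), not S5.
(B) S5 is sound and complete for exactly this class.
(C) this class determines KB, not S5.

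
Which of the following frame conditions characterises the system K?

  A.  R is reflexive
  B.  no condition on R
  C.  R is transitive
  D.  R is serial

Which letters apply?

(A) this class determines T (= KT), not K.
(B) K is sound and complete for exactly this class.
(C) this class determines K4, not K.
(D) this class determines D, not K.

B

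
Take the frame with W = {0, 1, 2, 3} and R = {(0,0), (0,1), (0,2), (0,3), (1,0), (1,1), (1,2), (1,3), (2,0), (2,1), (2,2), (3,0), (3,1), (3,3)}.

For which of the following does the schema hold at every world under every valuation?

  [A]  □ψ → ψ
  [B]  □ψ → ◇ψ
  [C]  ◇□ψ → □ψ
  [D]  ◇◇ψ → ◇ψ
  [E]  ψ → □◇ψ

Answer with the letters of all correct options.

A, B, E

R is reflexive: each world relates to itself.
R is symmetric: every R-edge is matched by its reverse.
R is not transitive: 2 R 0 and 0 R 3 but not 2 R 3.
R is not euclidean: 0 R 2 and 0 R 3 but not 2 R 3.
R is serial: every world has an R-successor.
(A) □ψ → ψ is axiom T, which corresponds to reflexivity. R is reflexive — valid.
(B) □ψ → ◇ψ is axiom D; it is valid on a frame exactly when R is serial. R is serial, so valid.
(C) ◇□ψ → □ψ (the dual of axiom 5) characterises the euclidean frames. R is not euclidean — not valid.
(D) ◇◇ψ → ◇ψ is the dual of axiom 4; it is valid on a frame exactly when R is transitive. R is not transitive, so not valid.
(E) axiom B: valid iff R is symmetric. R is symmetric — valid.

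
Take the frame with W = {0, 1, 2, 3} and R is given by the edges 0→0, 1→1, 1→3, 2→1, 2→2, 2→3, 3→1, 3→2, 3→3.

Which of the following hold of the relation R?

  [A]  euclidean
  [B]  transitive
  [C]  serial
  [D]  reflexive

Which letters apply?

C, D

(A) not euclidean: 2 R 1 and 2 R 2 but not 1 R 2.
(B) not transitive: 1 R 3 and 3 R 2 but not 1 R 2.
(C) serial: every world has an R-successor.
(D) reflexive: each world relates to itself.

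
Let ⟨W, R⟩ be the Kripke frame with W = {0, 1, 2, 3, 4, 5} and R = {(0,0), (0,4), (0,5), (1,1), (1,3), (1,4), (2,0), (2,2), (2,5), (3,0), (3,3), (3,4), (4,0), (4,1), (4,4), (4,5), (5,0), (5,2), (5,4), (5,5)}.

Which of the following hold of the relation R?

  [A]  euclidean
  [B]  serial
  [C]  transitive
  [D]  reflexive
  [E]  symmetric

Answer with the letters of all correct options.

(A) not euclidean: 1 R 3 and 1 R 1 but not 3 R 1.
(B) serial: every world has an R-successor.
(C) not transitive: 0 R 4 and 4 R 1 but not 0 R 1.
(D) reflexive: each world relates to itself.
(E) not symmetric: 1 R 3 but not 3 R 1.

B, D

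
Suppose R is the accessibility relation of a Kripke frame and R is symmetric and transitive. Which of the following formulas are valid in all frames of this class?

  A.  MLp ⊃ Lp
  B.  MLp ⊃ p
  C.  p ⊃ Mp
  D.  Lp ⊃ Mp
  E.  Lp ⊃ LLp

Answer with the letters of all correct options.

A symmetric transitive relation is euclidean (uRv and uRw give vRu by symmetry, then vRw by transitivity).
(A) MLp ⊃ Lp (the dual of axiom 5) characterises the euclidean frames. Every such R is euclidean — valid.
(B) MLp ⊃ p is the dual of axiom B; it is valid on a frame exactly when R is symmetric. Every such R is symmetric, so valid.
(C) the dual of axiom T: valid iff R is reflexive. Such an R need not be reflexive — not valid.
(D) Lp ⊃ Mp (axiom D) characterises the serial frames. Such an R need not be serial — not valid.
(E) Lp ⊃ LLp (axiom 4) characterises the transitive frames. Every such R is transitive — valid.

A, B, E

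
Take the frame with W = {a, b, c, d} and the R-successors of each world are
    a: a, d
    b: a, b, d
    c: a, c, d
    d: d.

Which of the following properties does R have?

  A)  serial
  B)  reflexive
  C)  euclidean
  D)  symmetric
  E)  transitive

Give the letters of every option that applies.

A, B, E

(A) serial: every world has an R-successor.
(B) reflexive: each world relates to itself.
(C) not euclidean: a R d and a R a but not d R a.
(D) not symmetric: a R d but not d R a.
(E) transitive: R is closed under composition.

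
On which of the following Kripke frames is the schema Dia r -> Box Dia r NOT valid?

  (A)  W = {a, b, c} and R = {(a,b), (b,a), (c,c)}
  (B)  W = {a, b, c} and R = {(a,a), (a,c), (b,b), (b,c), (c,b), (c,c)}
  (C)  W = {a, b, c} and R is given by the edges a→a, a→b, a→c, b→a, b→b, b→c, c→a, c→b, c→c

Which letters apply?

A, B

The schema Dia r -> Box Dia r is axiom 5; it is valid on a frame iff R is euclidean.
(A) R is not euclidean (a R b and a R b but not b R b), so the schema fails here.
(B) R is not euclidean (a R c and a R a but not c R a), so the schema fails here.
(C) R is euclidean (any two R-successors of the same world are R-related), so the schema is valid here.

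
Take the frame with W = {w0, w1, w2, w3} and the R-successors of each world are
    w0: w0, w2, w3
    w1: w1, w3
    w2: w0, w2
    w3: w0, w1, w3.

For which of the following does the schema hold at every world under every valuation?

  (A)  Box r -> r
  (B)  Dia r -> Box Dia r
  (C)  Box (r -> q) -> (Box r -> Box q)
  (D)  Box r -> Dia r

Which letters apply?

R is reflexive: each world relates to itself.
R is not euclidean: w0 R w2 and w0 R w3 but not w2 R w3.
R is serial: every world has an R-successor.
(A) axiom T: valid iff R is reflexive. R is reflexive — valid.
(B) axiom 5: valid iff R is euclidean. R is not euclidean — not valid.
(C) Box (r -> q) -> (Box r -> Box q) is axiom K, valid on every Kripke frame — valid.
(D) Box r -> Dia r is axiom D; it is valid on a frame exactly when R is serial. R is serial, so valid.

A, C, D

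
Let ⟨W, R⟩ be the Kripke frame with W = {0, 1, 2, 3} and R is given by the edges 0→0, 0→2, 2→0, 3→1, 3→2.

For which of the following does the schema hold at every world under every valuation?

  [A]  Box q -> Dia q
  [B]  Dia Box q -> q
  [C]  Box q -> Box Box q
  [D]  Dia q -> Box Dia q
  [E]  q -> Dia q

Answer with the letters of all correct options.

none

R is not reflexive: not 1 R 1.
R is not symmetric: 3 R 1 but not 1 R 3.
R is not transitive: 2 R 0 and 0 R 2 but not 2 R 2.
R is not euclidean: 3 R 1 and 3 R 2 but not 1 R 2.
R is not serial: 1 has no R-successor.
(A) Box q -> Dia q is axiom D; it is valid on a frame exactly when R is serial. R is not serial, so not valid.
(B) Dia Box q -> q (the dual of axiom B) characterises the symmetric frames. R is not symmetric — not valid.
(C) axiom 4: valid iff R is transitive. R is not transitive — not valid.
(D) Dia q -> Box Dia q (axiom 5) characterises the euclidean frames. R is not euclidean — not valid.
(E) q -> Dia q (the dual of axiom T) characterises the reflexive frames. R is not reflexive — not valid.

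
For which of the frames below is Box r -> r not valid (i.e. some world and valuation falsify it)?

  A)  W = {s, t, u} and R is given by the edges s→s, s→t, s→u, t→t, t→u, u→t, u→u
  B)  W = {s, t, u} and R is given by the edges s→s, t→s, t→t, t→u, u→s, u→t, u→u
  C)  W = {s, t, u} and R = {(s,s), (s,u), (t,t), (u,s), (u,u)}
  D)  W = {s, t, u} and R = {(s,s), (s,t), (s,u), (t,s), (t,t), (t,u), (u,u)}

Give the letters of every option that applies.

The schema Box r -> r is axiom T; it is valid on a frame iff R is reflexive.
(A) R is reflexive (each world relates to itself), so the schema is valid here.
(B) R is reflexive (each world relates to itself), so the schema is valid here.
(C) R is reflexive (each world relates to itself), so the schema is valid here.
(D) R is reflexive (each world relates to itself), so the schema is valid here.

none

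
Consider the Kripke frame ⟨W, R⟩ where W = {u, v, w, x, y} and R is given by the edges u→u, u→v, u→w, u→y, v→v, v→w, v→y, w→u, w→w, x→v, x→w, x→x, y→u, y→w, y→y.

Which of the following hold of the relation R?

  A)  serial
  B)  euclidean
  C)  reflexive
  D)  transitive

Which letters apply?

A, C

(A) serial: every world has an R-successor.
(B) not euclidean: u R v and u R u but not v R u.
(C) reflexive: each world relates to itself.
(D) not transitive: v R w and w R u but not v R u.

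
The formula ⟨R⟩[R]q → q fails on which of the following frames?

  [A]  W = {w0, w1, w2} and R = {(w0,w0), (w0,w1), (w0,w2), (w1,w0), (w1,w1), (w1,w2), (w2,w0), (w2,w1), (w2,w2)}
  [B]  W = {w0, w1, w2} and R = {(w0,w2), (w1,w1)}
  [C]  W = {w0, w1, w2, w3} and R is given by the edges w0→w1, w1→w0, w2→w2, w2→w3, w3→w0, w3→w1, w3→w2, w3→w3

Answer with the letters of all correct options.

The schema ⟨R⟩[R]q → q is the dual of axiom B; it is valid on a frame iff R is symmetric.
(A) R is symmetric (every R-edge is matched by its reverse), so the schema is valid here.
(B) R is not symmetric (w0 R w2 but not w2 R w0), so the schema fails here.
(C) R is not symmetric (w3 R w0 but not w0 R w3), so the schema fails here.

B, C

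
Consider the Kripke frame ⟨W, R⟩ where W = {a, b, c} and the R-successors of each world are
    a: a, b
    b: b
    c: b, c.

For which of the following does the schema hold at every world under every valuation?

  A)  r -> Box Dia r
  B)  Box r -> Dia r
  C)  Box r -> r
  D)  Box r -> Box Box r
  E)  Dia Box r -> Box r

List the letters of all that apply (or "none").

B, C, D

R is reflexive: each world relates to itself.
R is not symmetric: a R b but not b R a.
R is transitive: R is closed under composition.
R is not euclidean: a R b and a R a but not b R a.
R is serial: every world has an R-successor.
(A) r -> Box Dia r is axiom B; it is valid on a frame exactly when R is symmetric. R is not symmetric, so not valid.
(B) Box r -> Dia r is axiom D, which corresponds to seriality. R is serial — valid.
(C) axiom T: valid iff R is reflexive. R is reflexive — valid.
(D) axiom 4: valid iff R is transitive. R is transitive — valid.
(E) Dia Box r -> Box r (the dual of axiom 5) characterises the euclidean frames. R is not euclidean — not valid.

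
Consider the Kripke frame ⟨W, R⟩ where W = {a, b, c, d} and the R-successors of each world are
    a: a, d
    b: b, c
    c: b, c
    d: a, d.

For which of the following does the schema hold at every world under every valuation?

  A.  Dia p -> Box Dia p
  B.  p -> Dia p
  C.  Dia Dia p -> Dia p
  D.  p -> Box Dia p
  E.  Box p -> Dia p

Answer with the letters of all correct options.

A, B, C, D, E

R is reflexive: each world relates to itself.
R is symmetric: every R-edge is matched by its reverse.
R is transitive: R is closed under composition.
R is euclidean: any two R-successors of the same world are R-related.
R is serial: every world has an R-successor.
(A) Dia p -> Box Dia p is axiom 5, which corresponds to the euclidean property. R is euclidean — valid.
(B) p -> Dia p is the dual of axiom T, which corresponds to reflexivity. R is reflexive — valid.
(C) Dia Dia p -> Dia p is the dual of axiom 4, which corresponds to transitivity. R is transitive — valid.
(D) axiom B: valid iff R is symmetric. R is symmetric — valid.
(E) Box p -> Dia p (axiom D) characterises the serial frames. R is serial — valid.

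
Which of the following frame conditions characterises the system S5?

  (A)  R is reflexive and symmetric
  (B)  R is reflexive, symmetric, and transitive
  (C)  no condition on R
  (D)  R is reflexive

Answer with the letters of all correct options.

B

(A) this class determines B (= KTB), not S5.
(B) S5 is sound and complete for exactly this class.
(C) this class determines K, not S5.
(D) this class determines T (= KT), not S5.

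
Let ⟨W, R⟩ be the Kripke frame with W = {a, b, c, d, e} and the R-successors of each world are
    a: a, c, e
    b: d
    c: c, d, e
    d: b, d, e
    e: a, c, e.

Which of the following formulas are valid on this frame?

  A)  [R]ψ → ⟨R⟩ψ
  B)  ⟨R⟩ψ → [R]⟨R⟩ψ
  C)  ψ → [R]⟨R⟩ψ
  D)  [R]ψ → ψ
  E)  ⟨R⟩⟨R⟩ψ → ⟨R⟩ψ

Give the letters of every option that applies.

R is not reflexive: not b R b.
R is not symmetric: a R c but not c R a.
R is not transitive: a R c and c R d but not a R d.
R is not euclidean: a R c and a R a but not c R a.
R is serial: every world has an R-successor.
(A) [R]ψ → ⟨R⟩ψ is axiom D; it is valid on a frame exactly when R is serial. R is serial, so valid.
(B) ⟨R⟩ψ → [R]⟨R⟩ψ is axiom 5; it is valid on a frame exactly when R is euclidean. R is not euclidean, so not valid.
(C) axiom B: valid iff R is symmetric. R is not symmetric — not valid.
(D) axiom T: valid iff R is reflexive. R is not reflexive — not valid.
(E) ⟨R⟩⟨R⟩ψ → ⟨R⟩ψ is the dual of axiom 4, which corresponds to transitivity. R is not transitive — not valid.

A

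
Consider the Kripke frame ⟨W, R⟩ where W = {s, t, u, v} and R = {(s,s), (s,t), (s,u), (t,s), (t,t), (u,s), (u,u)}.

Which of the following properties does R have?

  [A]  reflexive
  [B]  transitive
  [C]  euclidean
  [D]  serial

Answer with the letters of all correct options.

none

(A) not reflexive: not v R v.
(B) not transitive: t R s and s R u but not t R u.
(C) not euclidean: s R t and s R u but not t R u.
(D) not serial: v has no R-successor.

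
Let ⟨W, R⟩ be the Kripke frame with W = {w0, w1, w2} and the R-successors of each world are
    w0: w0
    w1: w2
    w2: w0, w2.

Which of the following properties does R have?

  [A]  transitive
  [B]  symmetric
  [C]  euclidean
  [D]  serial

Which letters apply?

(A) not transitive: w1 R w2 and w2 R w0 but not w1 R w0.
(B) not symmetric: w1 R w2 but not w2 R w1.
(C) not euclidean: w2 R w0 and w2 R w2 but not w0 R w2.
(D) serial: every world has an R-successor.

D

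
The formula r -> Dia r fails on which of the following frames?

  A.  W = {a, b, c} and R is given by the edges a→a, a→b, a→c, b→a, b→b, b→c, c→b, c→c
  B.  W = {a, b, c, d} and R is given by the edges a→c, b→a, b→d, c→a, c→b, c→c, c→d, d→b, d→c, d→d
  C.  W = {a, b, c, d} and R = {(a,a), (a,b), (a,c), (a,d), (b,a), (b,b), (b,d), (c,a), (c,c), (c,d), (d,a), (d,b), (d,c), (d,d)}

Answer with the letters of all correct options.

B

The schema r -> Dia r is the dual of axiom T; it is valid on a frame iff R is reflexive.
(A) R is reflexive (each world relates to itself), so the schema is valid here.
(B) R is not reflexive (not a R a), so the schema fails here.
(C) R is reflexive (each world relates to itself), so the schema is valid here.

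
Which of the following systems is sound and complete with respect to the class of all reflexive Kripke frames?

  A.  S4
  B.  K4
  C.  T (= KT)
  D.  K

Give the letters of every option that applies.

C

(A) S4 is determined by the class of reflexive and transitive frames.
(B) K4 is determined by the class of transitive frames.
(C) T (= KT) is determined by exactly this class.
(D) K is determined by the class of arbitrary frames.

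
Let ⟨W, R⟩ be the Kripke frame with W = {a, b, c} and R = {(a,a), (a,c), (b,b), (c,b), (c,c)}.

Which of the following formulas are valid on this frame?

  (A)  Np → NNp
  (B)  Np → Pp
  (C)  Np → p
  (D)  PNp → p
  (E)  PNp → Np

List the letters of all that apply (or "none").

B, C

R is reflexive: each world relates to itself.
R is not symmetric: a R c but not c R a.
R is not transitive: a R c and c R b but not a R b.
R is not euclidean: a R c and a R a but not c R a.
R is serial: every world has an R-successor.
(A) axiom 4: valid iff R is transitive. R is not transitive — not valid.
(B) Np → Pp is axiom D, which corresponds to seriality. R is serial — valid.
(C) Np → p (axiom T) characterises the reflexive frames. R is reflexive — valid.
(D) PNp → p (the dual of axiom B) characterises the symmetric frames. R is not symmetric — not valid.
(E) PNp → Np (the dual of axiom 5) characterises the euclidean frames. R is not euclidean — not valid.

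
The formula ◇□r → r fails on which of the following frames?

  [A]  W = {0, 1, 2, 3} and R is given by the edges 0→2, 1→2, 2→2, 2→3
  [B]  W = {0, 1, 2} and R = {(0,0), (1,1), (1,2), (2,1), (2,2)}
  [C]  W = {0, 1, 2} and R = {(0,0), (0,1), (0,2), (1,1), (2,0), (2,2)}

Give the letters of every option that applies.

The schema ◇□r → r is the dual of axiom B; it is valid on a frame iff R is symmetric.
(A) R is not symmetric (0 R 2 but not 2 R 0), so the schema fails here.
(B) R is symmetric (every R-edge is matched by its reverse), so the schema is valid here.
(C) R is not symmetric (0 R 1 but not 1 R 0), so the schema fails here.

A, C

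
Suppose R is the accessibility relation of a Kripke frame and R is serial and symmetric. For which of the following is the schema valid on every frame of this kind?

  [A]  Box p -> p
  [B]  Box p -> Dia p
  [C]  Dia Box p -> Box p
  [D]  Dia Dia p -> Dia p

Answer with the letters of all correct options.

B

(A) Box p -> p (axiom T) characterises the reflexive frames. Such an R need not be reflexive — not valid.
(B) axiom D: valid iff R is serial. Every such R is serial — valid.
(C) Dia Box p -> Box p is the dual of axiom 5; it is valid on a frame exactly when R is euclidean. Such an R need not be euclidean, so not valid.
(D) Dia Dia p -> Dia p (the dual of axiom 4) characterises the transitive frames. Such an R need not be transitive — not valid.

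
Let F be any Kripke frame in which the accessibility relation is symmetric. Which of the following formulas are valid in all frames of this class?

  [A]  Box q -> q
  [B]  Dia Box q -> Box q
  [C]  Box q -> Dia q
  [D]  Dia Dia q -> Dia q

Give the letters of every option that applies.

(A) Box q -> q (axiom T) characterises the reflexive frames. Such an R need not be reflexive — not valid.
(B) Dia Box q -> Box q is the dual of axiom 5; it is valid on a frame exactly when R is euclidean. Such an R need not be euclidean, so not valid.
(C) axiom D: valid iff R is serial. Such an R need not be serial — not valid.
(D) the dual of axiom 4: valid iff R is transitive. Such an R need not be transitive — not valid.

none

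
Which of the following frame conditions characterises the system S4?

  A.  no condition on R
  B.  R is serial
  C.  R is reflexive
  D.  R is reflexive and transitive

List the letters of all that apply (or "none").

(A) this class determines K, not S4.
(B) this class determines D, not S4.
(C) this class determines T (= KT), not S4.
(D) S4 is sound and complete for exactly this class.

D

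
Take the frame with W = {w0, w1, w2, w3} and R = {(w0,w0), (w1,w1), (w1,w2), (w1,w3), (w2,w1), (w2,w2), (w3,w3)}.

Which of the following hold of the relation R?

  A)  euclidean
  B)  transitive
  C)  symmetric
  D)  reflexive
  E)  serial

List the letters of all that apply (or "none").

(A) not euclidean: w1 R w2 and w1 R w3 but not w2 R w3.
(B) not transitive: w2 R w1 and w1 R w3 but not w2 R w3.
(C) not symmetric: w1 R w3 but not w3 R w1.
(D) reflexive: each world relates to itself.
(E) serial: every world has an R-successor.

D, E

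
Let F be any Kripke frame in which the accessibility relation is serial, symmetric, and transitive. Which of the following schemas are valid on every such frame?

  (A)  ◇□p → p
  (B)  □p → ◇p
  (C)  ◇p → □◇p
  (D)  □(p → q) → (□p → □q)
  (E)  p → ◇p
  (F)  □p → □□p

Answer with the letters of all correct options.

A serial symmetric transitive relation is reflexive (take any v with uRv; symmetry gives vRu and transitivity gives uRu), hence an equivalence relation.
(A) ◇□p → p (the dual of axiom B) characterises the symmetric frames. Every such R is symmetric — valid.
(B) □p → ◇p is axiom D, which corresponds to seriality. Every such R is serial — valid.
(C) ◇p → □◇p is axiom 5, which corresponds to the euclidean property. Every such R is euclidean — valid.
(D) □(p → q) → (□p → □q) is axiom K, valid on every Kripke frame — valid.
(E) the dual of axiom T: valid iff R is reflexive. Every such R is reflexive — valid.
(F) □p → □□p (axiom 4) characterises the transitive frames. Every such R is transitive — valid.

A, B, C, D, E, F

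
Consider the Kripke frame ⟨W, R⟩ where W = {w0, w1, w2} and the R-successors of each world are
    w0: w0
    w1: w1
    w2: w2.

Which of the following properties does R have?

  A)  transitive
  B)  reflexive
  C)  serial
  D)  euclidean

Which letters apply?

A, B, C, D

(A) transitive: R is closed under composition.
(B) reflexive: each world relates to itself.
(C) serial: every world has an R-successor.
(D) euclidean: any two R-successors of the same world are R-related.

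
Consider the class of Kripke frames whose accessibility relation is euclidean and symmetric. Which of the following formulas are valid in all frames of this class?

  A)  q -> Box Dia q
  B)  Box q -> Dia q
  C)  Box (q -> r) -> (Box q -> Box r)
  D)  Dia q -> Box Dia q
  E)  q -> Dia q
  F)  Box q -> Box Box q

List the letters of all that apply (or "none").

A, C, D, F

A symmetric euclidean relation is transitive (uRv and vRw give vRu by symmetry, then uRw by the euclidean condition, applied at v).
(A) axiom B: valid iff R is symmetric. Every such R is symmetric — valid.
(B) axiom D: valid iff R is serial. Such an R need not be serial — not valid.
(C) this is just K, valid on every normal frame.
(D) Dia q -> Box Dia q is axiom 5, which corresponds to the euclidean property. Every such R is euclidean — valid.
(E) the dual of axiom T: valid iff R is reflexive. Such an R need not be reflexive — not valid.
(F) Box q -> Box Box q is axiom 4, which corresponds to transitivity. Every such R is transitive — valid.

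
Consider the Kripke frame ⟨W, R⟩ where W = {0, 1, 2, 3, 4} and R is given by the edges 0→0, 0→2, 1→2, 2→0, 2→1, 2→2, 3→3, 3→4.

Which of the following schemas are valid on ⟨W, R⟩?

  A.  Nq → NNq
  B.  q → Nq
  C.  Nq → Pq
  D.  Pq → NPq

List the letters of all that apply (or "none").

none

R is not transitive: 0 R 2 and 2 R 1 but not 0 R 1.
R is not euclidean: 2 R 0 and 2 R 1 but not 0 R 1.
R is not serial: 4 has no R-successor.
R is not a subset of the identity: 0 R 2 with 0 ≠ 2.
(A) Nq → NNq (axiom 4) characterises the transitive frames. R is not transitive — not valid.
(B) q → Nq is equivalent to ◇p→p; it holds exactly when R ⊆ identity. Here R ⊄ identity — not valid.
(C) Nq → Pq is axiom D, which corresponds to seriality. R is not serial — not valid.
(D) axiom 5: valid iff R is euclidean. R is not euclidean — not valid.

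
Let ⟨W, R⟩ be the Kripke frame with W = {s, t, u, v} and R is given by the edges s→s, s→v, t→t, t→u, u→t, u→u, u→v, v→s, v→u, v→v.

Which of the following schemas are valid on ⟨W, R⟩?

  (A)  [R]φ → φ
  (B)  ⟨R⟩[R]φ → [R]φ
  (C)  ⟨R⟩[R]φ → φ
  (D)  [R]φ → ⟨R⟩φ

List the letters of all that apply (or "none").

A, C, D

R is reflexive: each world relates to itself.
R is symmetric: every R-edge is matched by its reverse.
R is not euclidean: u R t and u R v but not t R v.
R is serial: every world has an R-successor.
(A) [R]φ → φ is axiom T, which corresponds to reflexivity. R is reflexive — valid.
(B) ⟨R⟩[R]φ → [R]φ (the dual of axiom 5) characterises the euclidean frames. R is not euclidean — not valid.
(C) ⟨R⟩[R]φ → φ (the dual of axiom B) characterises the symmetric frames. R is symmetric — valid.
(D) [R]φ → ⟨R⟩φ (axiom D) characterises the serial frames. R is serial — valid.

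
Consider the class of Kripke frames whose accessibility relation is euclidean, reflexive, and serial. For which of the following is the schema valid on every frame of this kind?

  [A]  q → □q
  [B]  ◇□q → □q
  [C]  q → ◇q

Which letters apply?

A relation that is euclidean, reflexive, and serial is also symmetric and transitive.
(A) q → □q (equivalent to ◇p→p) corresponds to R being a subset of the identity. Such an R need not be a subset of the identity, so not valid.
(B) ◇□q → □q is the dual of axiom 5, which corresponds to the euclidean property. Every such R is euclidean — valid.
(C) q → ◇q (the dual of axiom T) characterises the reflexive frames. Every such R is reflexive — valid.

B, C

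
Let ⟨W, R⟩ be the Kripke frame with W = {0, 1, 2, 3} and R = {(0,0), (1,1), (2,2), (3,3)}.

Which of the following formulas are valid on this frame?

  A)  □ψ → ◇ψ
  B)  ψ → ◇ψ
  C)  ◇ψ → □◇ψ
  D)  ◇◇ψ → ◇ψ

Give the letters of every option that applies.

A, B, C, D

R is reflexive: each world relates to itself.
R is transitive: R is closed under composition.
R is euclidean: any two R-successors of the same world are R-related.
R is serial: every world has an R-successor.
(A) □ψ → ◇ψ (axiom D) characterises the serial frames. R is serial — valid.
(B) ψ → ◇ψ (the dual of axiom T) characterises the reflexive frames. R is reflexive — valid.
(C) ◇ψ → □◇ψ is axiom 5; it is valid on a frame exactly when R is euclidean. R is euclidean, so valid.
(D) ◇◇ψ → ◇ψ is the dual of axiom 4; it is valid on a frame exactly when R is transitive. R is transitive, so valid.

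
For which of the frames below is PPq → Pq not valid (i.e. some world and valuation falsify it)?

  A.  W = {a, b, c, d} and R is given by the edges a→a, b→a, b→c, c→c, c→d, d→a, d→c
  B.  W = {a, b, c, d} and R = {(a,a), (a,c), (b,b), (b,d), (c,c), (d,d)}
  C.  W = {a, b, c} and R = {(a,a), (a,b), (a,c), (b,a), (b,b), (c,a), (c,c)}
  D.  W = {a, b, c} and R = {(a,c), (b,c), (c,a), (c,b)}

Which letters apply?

A, C, D

The schema PPq → Pq is the dual of axiom 4; it is valid on a frame iff R is transitive.
(A) R is not transitive (b R c and c R d but not b R d), so the schema fails here.
(B) R is transitive (R is closed under composition), so the schema is valid here.
(C) R is not transitive (b R a and a R c but not b R c), so the schema fails here.
(D) R is not transitive (a R c and c R a but not a R a), so the schema fails here.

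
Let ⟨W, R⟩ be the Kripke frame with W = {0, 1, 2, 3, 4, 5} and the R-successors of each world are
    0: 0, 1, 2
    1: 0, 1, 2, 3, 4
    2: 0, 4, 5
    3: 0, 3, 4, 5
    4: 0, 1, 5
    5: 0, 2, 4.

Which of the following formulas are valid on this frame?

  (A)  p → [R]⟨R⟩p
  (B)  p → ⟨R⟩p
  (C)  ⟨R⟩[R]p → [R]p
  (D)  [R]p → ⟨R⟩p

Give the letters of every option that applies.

R is not reflexive: not 2 R 2.
R is not symmetric: 1 R 2 but not 2 R 1.
R is not euclidean: 0 R 2 and 0 R 1 but not 2 R 1.
R is serial: every world has an R-successor.
(A) p → [R]⟨R⟩p is axiom B, which corresponds to symmetry. R is not symmetric — not valid.
(B) p → ⟨R⟩p is the dual of axiom T, which corresponds to reflexivity. R is not reflexive — not valid.
(C) ⟨R⟩[R]p → [R]p is the dual of axiom 5, which corresponds to the euclidean property. R is not euclidean — not valid.
(D) [R]p → ⟨R⟩p is axiom D, which corresponds to seriality. R is serial — valid.

D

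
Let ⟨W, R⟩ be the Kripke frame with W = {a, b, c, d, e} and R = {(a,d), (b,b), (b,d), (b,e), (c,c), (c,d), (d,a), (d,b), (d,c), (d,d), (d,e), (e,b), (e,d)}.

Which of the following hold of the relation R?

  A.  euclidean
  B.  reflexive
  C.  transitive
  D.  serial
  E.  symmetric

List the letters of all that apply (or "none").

D, E

(A) not euclidean: d R a and d R b but not a R b.
(B) not reflexive: not a R a.
(C) not transitive: a R d and d R a but not a R a.
(D) serial: every world has an R-successor.
(E) symmetric: every R-edge is matched by its reverse.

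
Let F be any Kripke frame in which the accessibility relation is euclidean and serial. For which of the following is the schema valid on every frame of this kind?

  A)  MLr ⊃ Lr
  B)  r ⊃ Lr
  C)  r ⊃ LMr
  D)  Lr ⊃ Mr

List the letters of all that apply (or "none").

A, D

(A) the dual of axiom 5: valid iff R is euclidean. Every such R is euclidean — valid.
(B) r ⊃ Lr (equivalent to ◇p→p) corresponds to R being a subset of the identity. Such an R need not be a subset of the identity, so not valid.
(C) r ⊃ LMr (axiom B) characterises the symmetric frames. Such an R need not be symmetric — not valid.
(D) Lr ⊃ Mr is axiom D, which corresponds to seriality. Every such R is serial — valid.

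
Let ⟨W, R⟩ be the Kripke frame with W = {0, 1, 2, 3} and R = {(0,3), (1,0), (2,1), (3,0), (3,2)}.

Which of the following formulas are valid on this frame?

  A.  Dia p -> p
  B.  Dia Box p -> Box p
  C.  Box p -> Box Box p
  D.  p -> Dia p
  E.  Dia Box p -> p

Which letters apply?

none

R is not reflexive: not 0 R 0.
R is not symmetric: 1 R 0 but not 0 R 1.
R is not transitive: 0 R 3 and 3 R 0 but not 0 R 0.
R is not euclidean: 3 R 0 and 3 R 2 but not 0 R 2.
R is not a subset of the identity: 0 R 3 with 0 ≠ 3.
(A) Dia p -> p (the converse of T) corresponds to R being a subset of the identity. Here R ⊄ identity, so not valid.
(B) Dia Box p -> Box p is the dual of axiom 5, which corresponds to the euclidean property. R is not euclidean — not valid.
(C) Box p -> Box Box p is axiom 4, which corresponds to transitivity. R is not transitive — not valid.
(D) p -> Dia p is the dual of axiom T, which corresponds to reflexivity. R is not reflexive — not valid.
(E) Dia Box p -> p (the dual of axiom B) characterises the symmetric frames. R is not symmetric — not valid.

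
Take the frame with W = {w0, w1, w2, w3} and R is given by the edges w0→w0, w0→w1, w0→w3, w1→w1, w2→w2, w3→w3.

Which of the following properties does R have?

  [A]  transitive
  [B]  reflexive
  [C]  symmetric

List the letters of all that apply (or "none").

(A) transitive: R is closed under composition.
(B) reflexive: each world relates to itself.
(C) not symmetric: w0 R w1 but not w1 R w0.

A, B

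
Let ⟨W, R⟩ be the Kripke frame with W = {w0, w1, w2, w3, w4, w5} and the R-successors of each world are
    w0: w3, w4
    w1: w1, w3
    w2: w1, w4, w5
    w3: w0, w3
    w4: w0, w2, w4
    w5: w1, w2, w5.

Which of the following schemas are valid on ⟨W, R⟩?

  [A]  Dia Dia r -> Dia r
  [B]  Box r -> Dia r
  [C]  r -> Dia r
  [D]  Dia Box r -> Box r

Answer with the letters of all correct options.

B

R is not reflexive: not w0 R w0.
R is not transitive: w0 R w3 and w3 R w0 but not w0 R w0.
R is not euclidean: w0 R w3 and w0 R w4 but not w3 R w4.
R is serial: every world has an R-successor.
(A) Dia Dia r -> Dia r is the dual of axiom 4; it is valid on a frame exactly when R is transitive. R is not transitive, so not valid.
(B) Box r -> Dia r is axiom D; it is valid on a frame exactly when R is serial. R is serial, so valid.
(C) r -> Dia r is the dual of axiom T; it is valid on a frame exactly when R is reflexive. R is not reflexive, so not valid.
(D) Dia Box r -> Box r is the dual of axiom 5, which corresponds to the euclidean property. R is not euclidean — not valid.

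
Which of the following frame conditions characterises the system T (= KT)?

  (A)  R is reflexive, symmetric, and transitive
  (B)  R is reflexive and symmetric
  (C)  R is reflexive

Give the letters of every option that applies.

(A) this class determines S5, not T (= KT).
(B) this class determines B (= KTB), not T (= KT).
(C) T (= KT) is sound and complete for exactly this class.

C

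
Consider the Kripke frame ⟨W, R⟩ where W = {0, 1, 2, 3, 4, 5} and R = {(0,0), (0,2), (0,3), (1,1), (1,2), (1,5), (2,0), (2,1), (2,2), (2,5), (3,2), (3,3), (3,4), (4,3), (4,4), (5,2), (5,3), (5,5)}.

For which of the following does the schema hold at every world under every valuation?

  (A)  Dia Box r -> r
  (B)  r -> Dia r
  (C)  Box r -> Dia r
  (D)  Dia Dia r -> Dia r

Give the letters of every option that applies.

R is reflexive: each world relates to itself.
R is not symmetric: 0 R 3 but not 3 R 0.
R is not transitive: 0 R 2 and 2 R 1 but not 0 R 1.
R is serial: every world has an R-successor.
(A) Dia Box r -> r (the dual of axiom B) characterises the symmetric frames. R is not symmetric — not valid.
(B) r -> Dia r is the dual of axiom T; it is valid on a frame exactly when R is reflexive. R is reflexive, so valid.
(C) axiom D: valid iff R is serial. R is serial — valid.
(D) Dia Dia r -> Dia r is the dual of axiom 4, which corresponds to transitivity. R is not transitive — not valid.

B, C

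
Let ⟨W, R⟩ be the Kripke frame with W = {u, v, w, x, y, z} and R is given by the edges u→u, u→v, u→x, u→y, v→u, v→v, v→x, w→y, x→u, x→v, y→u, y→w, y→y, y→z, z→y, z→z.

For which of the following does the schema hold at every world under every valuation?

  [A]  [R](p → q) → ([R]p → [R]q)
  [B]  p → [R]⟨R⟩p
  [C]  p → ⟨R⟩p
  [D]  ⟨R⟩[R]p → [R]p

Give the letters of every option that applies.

A, B

R is not reflexive: not w R w.
R is symmetric: every R-edge is matched by its reverse.
R is not euclidean: u R v and u R y but not v R y.
(A) this is just K, valid on every normal frame.
(B) p → [R]⟨R⟩p is axiom B; it is valid on a frame exactly when R is symmetric. R is symmetric, so valid.
(C) the dual of axiom T: valid iff R is reflexive. R is not reflexive — not valid.
(D) ⟨R⟩[R]p → [R]p is the dual of axiom 5, which corresponds to the euclidean property. R is not euclidean — not valid.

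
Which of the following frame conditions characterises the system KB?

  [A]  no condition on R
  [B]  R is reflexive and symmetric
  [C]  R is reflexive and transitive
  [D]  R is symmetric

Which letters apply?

D

(A) this class determines K, not KB.
(B) this class determines B (= KTB), not KB.
(C) this class determines S4, not KB.
(D) KB is sound and complete for exactly this class.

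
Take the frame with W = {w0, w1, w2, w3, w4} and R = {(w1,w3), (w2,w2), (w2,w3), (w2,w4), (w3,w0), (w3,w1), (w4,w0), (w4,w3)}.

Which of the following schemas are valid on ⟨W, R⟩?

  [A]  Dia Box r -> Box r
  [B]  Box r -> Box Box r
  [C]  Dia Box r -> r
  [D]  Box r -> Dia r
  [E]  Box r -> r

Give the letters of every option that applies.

R is not reflexive: not w0 R w0.
R is not symmetric: w2 R w3 but not w3 R w2.
R is not transitive: w1 R w3 and w3 R w0 but not w1 R w0.
R is not euclidean: w2 R w3 and w2 R w2 but not w3 R w2.
R is not serial: w0 has no R-successor.
(A) Dia Box r -> Box r is the dual of axiom 5; it is valid on a frame exactly when R is euclidean. R is not euclidean, so not valid.
(B) Box r -> Box Box r is axiom 4; it is valid on a frame exactly when R is transitive. R is not transitive, so not valid.
(C) Dia Box r -> r is the dual of axiom B; it is valid on a frame exactly when R is symmetric. R is not symmetric, so not valid.
(D) axiom D: valid iff R is serial. R is not serial — not valid.
(E) Box r -> r (axiom T) characterises the reflexive frames. R is not reflexive — not valid.

none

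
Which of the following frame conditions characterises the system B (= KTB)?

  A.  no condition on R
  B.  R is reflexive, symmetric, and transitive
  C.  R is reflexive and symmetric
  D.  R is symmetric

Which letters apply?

(A) this class determines K, not B (= KTB).
(B) this class determines S5, not B (= KTB).
(C) B (= KTB) is sound and complete for exactly this class.
(D) this class determines KB, not B (= KTB).

C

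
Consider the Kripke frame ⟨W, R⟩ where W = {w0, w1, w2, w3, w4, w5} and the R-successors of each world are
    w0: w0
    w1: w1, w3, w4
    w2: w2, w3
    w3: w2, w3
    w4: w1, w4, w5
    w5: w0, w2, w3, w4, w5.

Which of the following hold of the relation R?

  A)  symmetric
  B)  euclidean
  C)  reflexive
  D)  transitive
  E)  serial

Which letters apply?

(A) not symmetric: w1 R w3 but not w3 R w1.
(B) not euclidean: w1 R w3 and w1 R w1 but not w3 R w1.
(C) reflexive: each world relates to itself.
(D) not transitive: w1 R w3 and w3 R w2 but not w1 R w2.
(E) serial: every world has an R-successor.

C, E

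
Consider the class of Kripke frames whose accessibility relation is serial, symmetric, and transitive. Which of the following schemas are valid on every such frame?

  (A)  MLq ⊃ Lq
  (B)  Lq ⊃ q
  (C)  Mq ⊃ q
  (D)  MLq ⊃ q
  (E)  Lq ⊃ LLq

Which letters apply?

A, B, D, E

A serial symmetric transitive relation is reflexive (take any v with uRv; symmetry gives vRu and transitivity gives uRu), hence an equivalence relation.
(A) MLq ⊃ Lq is the dual of axiom 5; it is valid on a frame exactly when R is euclidean. Every such R is euclidean, so valid.
(B) Lq ⊃ q is axiom T, which corresponds to reflexivity. Every such R is reflexive — valid.
(C) Mq ⊃ q (the converse of T) corresponds to R being a subset of the identity. Such an R need not be a subset of the identity, so not valid.
(D) MLq ⊃ q (the dual of axiom B) characterises the symmetric frames. Every such R is symmetric — valid.
(E) Lq ⊃ LLq (axiom 4) characterises the transitive frames. Every such R is transitive — valid.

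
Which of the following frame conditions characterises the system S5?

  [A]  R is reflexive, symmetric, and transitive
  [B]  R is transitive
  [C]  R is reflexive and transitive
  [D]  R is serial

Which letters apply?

(A) S5 is sound and complete for exactly this class.
(B) this class determines K4, not S5.
(C) this class determines S4, not S5.
(D) this class determines D, not S5.

A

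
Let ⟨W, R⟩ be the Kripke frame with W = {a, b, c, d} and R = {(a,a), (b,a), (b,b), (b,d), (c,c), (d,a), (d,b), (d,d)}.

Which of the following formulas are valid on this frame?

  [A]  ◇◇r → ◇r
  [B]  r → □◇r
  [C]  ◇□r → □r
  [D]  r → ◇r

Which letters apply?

A, D

R is reflexive: each world relates to itself.
R is not symmetric: b R a but not a R b.
R is transitive: R is closed under composition.
R is not euclidean: b R a and b R b but not a R b.
(A) ◇◇r → ◇r is the dual of axiom 4, which corresponds to transitivity. R is transitive — valid.
(B) axiom B: valid iff R is symmetric. R is not symmetric — not valid.
(C) ◇□r → □r (the dual of axiom 5) characterises the euclidean frames. R is not euclidean — not valid.
(D) r → ◇r (the dual of axiom T) characterises the reflexive frames. R is reflexive — valid.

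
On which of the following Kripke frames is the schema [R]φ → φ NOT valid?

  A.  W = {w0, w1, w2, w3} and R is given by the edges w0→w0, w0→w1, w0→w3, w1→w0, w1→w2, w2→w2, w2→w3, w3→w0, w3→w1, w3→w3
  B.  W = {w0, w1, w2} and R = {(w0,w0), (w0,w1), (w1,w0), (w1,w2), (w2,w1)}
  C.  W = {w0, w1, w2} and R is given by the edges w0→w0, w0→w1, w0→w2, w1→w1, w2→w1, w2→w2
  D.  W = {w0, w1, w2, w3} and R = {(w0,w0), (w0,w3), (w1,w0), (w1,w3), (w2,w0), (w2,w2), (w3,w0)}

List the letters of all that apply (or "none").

A, B, D

The schema [R]φ → φ is axiom T; it is valid on a frame iff R is reflexive.
(A) R is not reflexive (not w1 R w1), so the schema fails here.
(B) R is not reflexive (not w1 R w1), so the schema fails here.
(C) R is reflexive (each world relates to itself), so the schema is valid here.
(D) R is not reflexive (not w1 R w1), so the schema fails here.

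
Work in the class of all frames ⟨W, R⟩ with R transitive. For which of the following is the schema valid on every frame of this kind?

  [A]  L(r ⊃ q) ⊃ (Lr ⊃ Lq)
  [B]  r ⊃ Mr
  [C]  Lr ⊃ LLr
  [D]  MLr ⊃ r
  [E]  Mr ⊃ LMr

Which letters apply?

A, C

(A) L(r ⊃ q) ⊃ (Lr ⊃ Lq) is axiom K, valid on every Kripke frame — valid.
(B) r ⊃ Mr (the dual of axiom T) characterises the reflexive frames. Such an R need not be reflexive — not valid.
(C) axiom 4: valid iff R is transitive. Every such R is transitive — valid.
(D) MLr ⊃ r is the dual of axiom B; it is valid on a frame exactly when R is symmetric. Such an R need not be symmetric, so not valid.
(E) Mr ⊃ LMr is axiom 5, which corresponds to the euclidean property. Such an R need not be euclidean — not valid.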